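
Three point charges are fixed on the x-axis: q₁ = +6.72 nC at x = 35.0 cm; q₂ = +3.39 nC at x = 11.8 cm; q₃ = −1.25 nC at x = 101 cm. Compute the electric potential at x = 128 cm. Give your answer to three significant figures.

49.6 V

Electric potential is a scalar, so the contributions from each charge add algebraically: V = Σ kqᵢ/rᵢ.
Distances from the field point to each charge: r₁ = 0.930 m, r₂ = 1.16 m, r₃ = 0.270 m.
V = k[(6.72×10⁻⁹)/(0.930) + (3.39×10⁻⁹)/(1.16) + (-1.25×10⁻⁹)/(0.270)] = 49.6 V.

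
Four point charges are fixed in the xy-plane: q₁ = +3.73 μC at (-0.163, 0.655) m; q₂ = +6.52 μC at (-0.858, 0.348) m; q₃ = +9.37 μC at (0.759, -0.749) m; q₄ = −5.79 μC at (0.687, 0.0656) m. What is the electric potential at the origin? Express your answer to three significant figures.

1.17×10⁵ V

Electric potential is a scalar, so the contributions from each charge add algebraically: V = Σ kqᵢ/rᵢ.
Distances from the field point to each charge: r₁ = 0.675 m, r₂ = 0.926 m, r₃ = 1.07 m, r₄ = 0.690 m.
V = k[(3.73×10⁻⁶)/(0.675) + (6.52×10⁻⁶)/(0.926) + (9.37×10⁻⁶)/(1.07) + (-5.79×10⁻⁶)/(0.690)] = 1.17×10⁵ V.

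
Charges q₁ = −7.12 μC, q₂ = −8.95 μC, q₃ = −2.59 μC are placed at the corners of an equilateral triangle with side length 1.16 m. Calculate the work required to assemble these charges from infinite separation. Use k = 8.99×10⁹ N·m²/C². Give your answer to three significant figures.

The work to assemble the configuration equals its total potential energy, U = Σ kqᵢqⱼ/rᵢⱼ over all pairs.
All three pair separations equal the side length, 1.16 m.
U = (0.494) + (0.143) + (0.180) = 0.816 J.

0.816 J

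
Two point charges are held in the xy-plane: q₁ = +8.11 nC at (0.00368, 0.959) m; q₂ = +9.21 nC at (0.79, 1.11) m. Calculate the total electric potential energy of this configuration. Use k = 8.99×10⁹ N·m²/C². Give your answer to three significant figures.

8.39×10⁻⁷ J

The work to assemble the configuration equals its total potential energy, U = Σ kqᵢqⱼ/rᵢⱼ over all pairs.
Pair separations: r₁₂ = 0.801 m.
U = (8.39×10⁻⁷) = 8.39×10⁻⁷ J.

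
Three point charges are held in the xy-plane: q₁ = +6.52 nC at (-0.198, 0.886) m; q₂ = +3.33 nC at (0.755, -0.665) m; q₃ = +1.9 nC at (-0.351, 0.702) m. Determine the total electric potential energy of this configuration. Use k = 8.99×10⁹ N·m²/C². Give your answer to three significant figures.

6.05×10⁻⁷ J

The assembly work is the sum of pairwise potential energies, U = Σ_{i<j} kqᵢqⱼ/rᵢⱼ.
Pair separations: r₁₂ = 1.82 m, r₁₃ = 0.239 m, r₂₃ = 1.76 m.
U = (1.07×10⁻⁷) + (4.65×10⁻⁷) + (3.23×10⁻⁸) = 6.05×10⁻⁷ J.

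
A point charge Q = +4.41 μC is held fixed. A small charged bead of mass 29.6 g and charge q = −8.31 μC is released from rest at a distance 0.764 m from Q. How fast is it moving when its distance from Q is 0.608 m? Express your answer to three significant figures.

2.73 m/s

Only the electrostatic force acts, so mechanical energy is conserved: ½mv² = U₁ − U₂ = kQq(1/r₁ − 1/r₂).
U₁ − U₂ = (8.99×10⁹ N·m²/C²)(4.41×10⁻⁶ C)(-8.31×10⁻⁶ C)(1/0.764 − 1/0.608) = 0.111 J.
v = √(2·0.111/0.0296) = 2.73 m/s.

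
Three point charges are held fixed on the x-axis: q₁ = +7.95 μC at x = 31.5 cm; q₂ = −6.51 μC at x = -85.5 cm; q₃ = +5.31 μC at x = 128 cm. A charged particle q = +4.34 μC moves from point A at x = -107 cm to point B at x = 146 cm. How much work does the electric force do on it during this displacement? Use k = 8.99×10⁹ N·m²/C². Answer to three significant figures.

The work done by the electric force is W_field = −ΔU = −q(V_B − V_A) = q(V_A − V_B).
At A: distances to the source charges are 1.39 m, 0.215 m, 2.35 m; V_A = Σ kqᵢ/rᵢ = -2.00×10⁵ V.
At B: distances to the source charges are 1.15 m, 2.31 m, 0.180 m; V_B = Σ kqᵢ/rᵢ = 3.02×10⁵ V.
ΔV = V_B − V_A = 5.03×10⁵ V.
W_field = −qΔV = −(4.34×10⁻⁶ C)(5.03×10⁵ V) = -2.18 J.

-2.18 J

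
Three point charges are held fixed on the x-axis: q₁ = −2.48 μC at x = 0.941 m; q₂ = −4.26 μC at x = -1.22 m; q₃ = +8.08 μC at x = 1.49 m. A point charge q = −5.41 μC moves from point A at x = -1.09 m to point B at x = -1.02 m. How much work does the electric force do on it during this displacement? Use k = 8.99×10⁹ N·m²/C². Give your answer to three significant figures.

The work done by the electric force is W_field = −ΔU = −q(V_B − V_A) = q(V_A − V_B).
At A: distances to the source charges are 2.03 m, 0.130 m, 2.58 m; V_A = Σ kqᵢ/rᵢ = -2.77×10⁵ V.
At B: distances to the source charges are 1.96 m, 0.200 m, 2.51 m; V_B = Σ kqᵢ/rᵢ = -1.74×10⁵ V.
ΔV = V_B − V_A = 1.04×10⁵ V.
W_field = −qΔV = −(-5.41×10⁻⁶ C)(1.04×10⁵ V) = 0.560 J.

0.560 J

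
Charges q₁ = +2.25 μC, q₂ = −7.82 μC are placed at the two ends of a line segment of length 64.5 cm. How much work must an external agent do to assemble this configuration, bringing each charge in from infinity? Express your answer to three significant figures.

The assembly work is the sum of pairwise potential energies, U = Σ_{i<j} kqᵢqⱼ/rᵢⱼ.
The separation is r = 0.645 m.
U = (-0.245) = -0.245 J.

-0.245 J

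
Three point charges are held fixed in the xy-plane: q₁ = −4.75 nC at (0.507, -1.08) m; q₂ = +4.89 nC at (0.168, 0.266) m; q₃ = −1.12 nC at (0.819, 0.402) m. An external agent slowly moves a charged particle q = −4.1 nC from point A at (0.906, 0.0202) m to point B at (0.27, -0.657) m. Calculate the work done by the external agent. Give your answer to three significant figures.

For quasistatic motion the external work equals the change in potential energy: W_ext = qΔV = q(V_B − V_A).
At A: distances to the source charges are 1.17 m, 0.778 m, 0.392 m; V_A = Σ kqᵢ/rᵢ = -5.69 V.
At B: distances to the source charges are 0.485 m, 0.929 m, 1.19 m; V_B = Σ kqᵢ/rᵢ = -49.2 V.
ΔV = V_B − V_A = -43.5 V.
W_ext = qΔV = (-4.10×10⁻⁹ C)(-43.5 V) = 1.78×10⁻⁷ J.

1.78×10⁻⁷ J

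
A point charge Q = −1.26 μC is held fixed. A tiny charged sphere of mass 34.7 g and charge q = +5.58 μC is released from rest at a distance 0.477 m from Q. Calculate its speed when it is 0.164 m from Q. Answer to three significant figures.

Only the electrostatic force acts, so mechanical energy is conserved: ½mv² = U₁ − U₂ = kQq(1/r₁ − 1/r₂).
U₁ − U₂ = (8.99×10⁹ N·m²/C²)(-1.26×10⁻⁶ C)(5.58×10⁻⁶ C)(1/0.477 − 1/0.164) = 0.253 J.
v = √(2·0.253/0.0347) = 3.82 m/s.

3.82 m/s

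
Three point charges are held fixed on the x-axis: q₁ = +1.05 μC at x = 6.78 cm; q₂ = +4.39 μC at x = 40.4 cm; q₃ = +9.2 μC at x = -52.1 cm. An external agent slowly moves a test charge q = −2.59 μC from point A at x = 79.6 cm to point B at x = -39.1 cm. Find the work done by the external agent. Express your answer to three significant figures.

-1.37 J

For quasistatic motion the external work equals the change in potential energy: W_ext = qΔV = q(V_B − V_A).
At A: distances to the source charges are 0.728 m, 0.392 m, 1.32 m; V_A = Σ kqᵢ/rᵢ = 1.76×10⁵ V.
At B: distances to the source charges are 0.459 m, 0.795 m, 0.130 m; V_B = Σ kqᵢ/rᵢ = 7.06×10⁵ V.
ΔV = V_B − V_A = 5.30×10⁵ V.
W_ext = qΔV = (-2.59×10⁻⁶ C)(5.30×10⁵ V) = -1.37 J.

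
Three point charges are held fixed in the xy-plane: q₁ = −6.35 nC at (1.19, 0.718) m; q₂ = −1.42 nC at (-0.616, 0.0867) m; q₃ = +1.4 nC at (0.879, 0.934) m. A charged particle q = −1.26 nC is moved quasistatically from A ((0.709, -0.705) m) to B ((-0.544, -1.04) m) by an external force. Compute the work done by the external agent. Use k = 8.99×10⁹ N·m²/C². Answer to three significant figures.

-1.18×10⁻⁸ J

For quasistatic motion the external work equals the change in potential energy: W_ext = qΔV = q(V_B − V_A).
At A: distances to the source charges are 1.50 m, 1.54 m, 1.65 m; V_A = Σ kqᵢ/rᵢ = -38.6 V.
At B: distances to the source charges are 2.47 m, 1.13 m, 2.43 m; V_B = Σ kqᵢ/rᵢ = -29.3 V.
ΔV = V_B − V_A = 9.38 V.
W_ext = qΔV = (-1.26×10⁻⁹ C)(9.38 V) = -1.18×10⁻⁸ J.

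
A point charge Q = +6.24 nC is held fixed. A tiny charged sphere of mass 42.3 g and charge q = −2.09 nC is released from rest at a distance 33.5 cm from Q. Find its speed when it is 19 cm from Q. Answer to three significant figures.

3.55×10⁻³ m/s

Only the electrostatic force acts, so mechanical energy is conserved: ½mv² = U₁ − U₂ = kQq(1/r₁ − 1/r₂).
U₁ − U₂ = (8.99×10⁹ N·m²/C²)(6.24×10⁻⁹ C)(-2.09×10⁻⁹ C)(1/0.335 − 1/0.190) = 2.67×10⁻⁷ J.
v = √(2·2.67×10⁻⁷/0.0423) = 3.55×10⁻³ m/s.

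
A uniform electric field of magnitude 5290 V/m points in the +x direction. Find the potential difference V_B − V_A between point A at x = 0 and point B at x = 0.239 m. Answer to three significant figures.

-1260 V

In a uniform field, potential decreases in the direction of E: V_B − V_A = −E·Δx.
V_B − V_A = −(5290 V/m)(0.239 m) = -1260 V.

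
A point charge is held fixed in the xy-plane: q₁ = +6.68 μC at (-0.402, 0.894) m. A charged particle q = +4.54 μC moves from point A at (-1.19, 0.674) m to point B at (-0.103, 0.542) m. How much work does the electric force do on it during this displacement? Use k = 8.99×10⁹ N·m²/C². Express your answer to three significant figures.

-0.257 J

The work done by the electric force is W_field = −ΔU = −q(V_B − V_A) = q(V_A − V_B).
At A: distance to the source charge is 0.818 m; V_A = kq₁/r = 7.34×10⁴ V.
At B: distance to the source charge is 0.462 m; V_B = kq₁/r = 1.30×10⁵ V.
ΔV = V_B − V_A = 5.66×10⁴ V.
W_field = −qΔV = −(4.54×10⁻⁶ C)(5.66×10⁴ V) = -0.257 J.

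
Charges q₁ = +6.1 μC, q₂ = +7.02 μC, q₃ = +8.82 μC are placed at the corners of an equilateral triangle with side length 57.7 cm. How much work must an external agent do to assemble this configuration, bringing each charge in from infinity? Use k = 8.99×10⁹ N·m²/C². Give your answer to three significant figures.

2.47 J

The work to assemble the configuration equals its total potential energy, U = Σ kqᵢqⱼ/rᵢⱼ over all pairs.
All three pair separations equal the side length, 0.577 m.
U = (0.667) + (0.838) + (0.965) = 2.47 J.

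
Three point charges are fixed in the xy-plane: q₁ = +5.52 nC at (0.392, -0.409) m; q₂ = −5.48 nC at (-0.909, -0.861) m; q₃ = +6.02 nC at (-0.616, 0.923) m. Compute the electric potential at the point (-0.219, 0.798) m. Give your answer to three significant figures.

139 V

Electric potential is a scalar, so the contributions from each charge add algebraically: V = Σ kqᵢ/rᵢ.
Distances from the field point to each charge: r₁ = 1.35 m, r₂ = 1.80 m, r₃ = 0.416 m.
V = k[(5.52×10⁻⁹)/(1.35) + (-5.48×10⁻⁹)/(1.80) + (6.02×10⁻⁹)/(0.416)] = 139 V.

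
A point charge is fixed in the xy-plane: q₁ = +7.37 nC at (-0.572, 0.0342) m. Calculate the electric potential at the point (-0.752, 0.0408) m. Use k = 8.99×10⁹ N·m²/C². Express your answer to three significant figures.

Electric potential is a scalar, so the contributions from each charge add algebraically: V = Σ kqᵢ/rᵢ.
Distances from the field point to each charge: r₁ = 0.180 m.
V = k[(7.37×10⁻⁹)/(0.180)] = 368 V.

368 V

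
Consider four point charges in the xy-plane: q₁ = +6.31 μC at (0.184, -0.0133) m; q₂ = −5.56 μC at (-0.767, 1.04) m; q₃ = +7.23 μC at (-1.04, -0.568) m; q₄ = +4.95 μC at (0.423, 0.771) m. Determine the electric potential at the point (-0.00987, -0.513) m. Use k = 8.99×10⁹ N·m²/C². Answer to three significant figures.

1.73×10⁵ V

The total potential is the scalar sum of each charge's contribution, V = Σ kqᵢ/rᵢ.
Distances from the field point to each charge: r₁ = 0.536 m, r₂ = 1.73 m, r₃ = 1.03 m, r₄ = 1.36 m.
V = k[(6.31×10⁻⁶)/(0.536) + (-5.56×10⁻⁶)/(1.73) + (7.23×10⁻⁶)/(1.03) + (4.95×10⁻⁶)/(1.36)] = 1.73×10⁵ V.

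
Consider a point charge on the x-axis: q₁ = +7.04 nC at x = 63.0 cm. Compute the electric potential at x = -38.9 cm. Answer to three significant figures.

Electric potential is a scalar, so the contributions from each charge add algebraically: V = Σ kqᵢ/rᵢ.
V = k[(7.04×10⁻⁹)/(1.02)] = 62.1 V.

62.1 V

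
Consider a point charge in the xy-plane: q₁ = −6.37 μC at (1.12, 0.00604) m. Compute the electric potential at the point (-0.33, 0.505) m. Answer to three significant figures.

Electric potential is a scalar, so the contributions from each charge add algebraically: V = Σ kqᵢ/rᵢ.
Distances from the field point to each charge: r₁ = 1.53 m.
V = k[(-6.37×10⁻⁶)/(1.53)] = -3.73×10⁴ V.

-3.73×10⁴ V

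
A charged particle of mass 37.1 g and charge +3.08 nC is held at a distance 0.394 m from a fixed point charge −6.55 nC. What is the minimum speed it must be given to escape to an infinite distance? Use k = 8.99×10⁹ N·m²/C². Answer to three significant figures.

4.98×10⁻³ m/s

To just escape, total mechanical energy must reach zero at infinity: ½mv²_min + U = 0, so ½mv²_min = −U = |kQq|/r.
|U| = |kQq|/r = (8.99×10⁹ N·m²/C²)(6.55×10⁻⁹)(3.08×10⁻⁹)/(0.394) = 4.60×10⁻⁷ J.
v_min = √(2|U|/m) = √(2·4.60×10⁻⁷/0.0371) = 4.98×10⁻³ m/s.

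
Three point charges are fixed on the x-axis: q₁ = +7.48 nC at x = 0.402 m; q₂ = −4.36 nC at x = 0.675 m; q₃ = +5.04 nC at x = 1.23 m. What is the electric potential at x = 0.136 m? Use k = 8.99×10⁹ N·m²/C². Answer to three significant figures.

221 V

Electric potential is a scalar, so the contributions from each charge add algebraically: V = Σ kqᵢ/rᵢ.
Distances from the field point to each charge: r₁ = 0.266 m, r₂ = 0.539 m, r₃ = 1.09 m.
V = k[(7.48×10⁻⁹)/(0.266) + (-4.36×10⁻⁹)/(0.539) + (5.04×10⁻⁹)/(1.09)] = 221 V.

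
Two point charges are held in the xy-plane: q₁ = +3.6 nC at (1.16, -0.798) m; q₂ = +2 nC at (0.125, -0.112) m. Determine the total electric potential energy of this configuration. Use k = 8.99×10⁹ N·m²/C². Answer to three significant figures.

The assembly work is the sum of pairwise potential energies, U = Σ_{i<j} kqᵢqⱼ/rᵢⱼ.
Pair separations: r₁₂ = 1.24 m.
U = (5.21×10⁻⁸) = 5.21×10⁻⁸ J.

5.21×10⁻⁸ J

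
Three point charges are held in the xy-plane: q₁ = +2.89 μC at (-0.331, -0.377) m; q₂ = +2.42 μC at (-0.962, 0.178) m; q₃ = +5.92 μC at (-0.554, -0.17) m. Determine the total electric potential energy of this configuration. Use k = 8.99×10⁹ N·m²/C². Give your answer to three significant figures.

0.820 J

The assembly work is the sum of pairwise potential energies, U = Σ_{i<j} kqᵢqⱼ/rᵢⱼ.
Pair separations: r₁₂ = 0.840 m, r₁₃ = 0.304 m, r₂₃ = 0.536 m.
U = (0.0748) + (0.506) + (0.240) = 0.820 J.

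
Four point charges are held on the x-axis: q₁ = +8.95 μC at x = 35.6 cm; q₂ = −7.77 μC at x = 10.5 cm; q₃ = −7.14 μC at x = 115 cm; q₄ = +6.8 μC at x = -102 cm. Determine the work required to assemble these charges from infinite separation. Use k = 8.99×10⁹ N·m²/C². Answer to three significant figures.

-2.96 J

The assembly work is the sum of pairwise potential energies, U = Σ_{i<j} kqᵢqⱼ/rᵢⱼ.
Pair separations: r₁₂ = 0.251 m, r₁₃ = 0.794 m, r₁₄ = 1.38 m, r₂₃ = 1.04 m, r₂₄ = 1.12 m, r₃₄ = 2.17 m.
Summing all 6 pair terms gives U = -2.96 J.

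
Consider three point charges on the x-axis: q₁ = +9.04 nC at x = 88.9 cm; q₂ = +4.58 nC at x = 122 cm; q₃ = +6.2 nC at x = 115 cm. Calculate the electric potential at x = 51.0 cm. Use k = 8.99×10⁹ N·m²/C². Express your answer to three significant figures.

360 V

The total potential is the scalar sum of each charge's contribution, V = Σ kqᵢ/rᵢ.
Distances from the field point to each charge: r₁ = 0.379 m, r₂ = 0.710 m, r₃ = 0.640 m.
V = k[(9.04×10⁻⁹)/(0.379) + (4.58×10⁻⁹)/(0.710) + (6.20×10⁻⁹)/(0.640)] = 360 V.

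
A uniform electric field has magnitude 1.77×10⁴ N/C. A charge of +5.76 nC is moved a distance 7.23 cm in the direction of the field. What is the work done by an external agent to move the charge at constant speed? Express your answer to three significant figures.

-7.37×10⁻⁶ J

The potential change for a displacement 7.23 cm in the direction of the field is ΔV = −Ed = -1280 V.
W_ext = qΔV = -7.37×10⁻⁶ J.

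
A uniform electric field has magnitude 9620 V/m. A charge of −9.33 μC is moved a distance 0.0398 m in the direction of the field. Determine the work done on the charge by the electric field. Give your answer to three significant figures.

The potential change for a displacement 0.0398 m in the direction of the field is ΔV = −Ed = -383 V.
W_field = −qΔV = -3.57×10⁻³ J.

-3.57×10⁻³ J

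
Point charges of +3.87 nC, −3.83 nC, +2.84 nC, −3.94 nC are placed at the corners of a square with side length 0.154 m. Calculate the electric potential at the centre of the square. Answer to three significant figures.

-87.5 V

The total potential is the scalar sum of each charge's contribution, V = Σ kqᵢ/rᵢ.
The distance from each corner to the centre is a√2/2 = 0.109 m.
V = k[(3.87×10⁻⁹)/(0.109) + (-3.83×10⁻⁹)/(0.109) + (2.84×10⁻⁹)/(0.109) + (-3.94×10⁻⁹)/(0.109)] = -87.5 V.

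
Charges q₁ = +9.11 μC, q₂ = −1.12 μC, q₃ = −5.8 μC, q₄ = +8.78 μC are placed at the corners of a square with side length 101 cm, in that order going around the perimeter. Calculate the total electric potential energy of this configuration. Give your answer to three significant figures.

The work to assemble the configuration equals its total potential energy, U = Σ kqᵢqⱼ/rᵢⱼ over all pairs.
The four side pairs have separation 1.01 m and the two diagonal pairs 1.43 m.
Summing all 6 pair terms gives U = -0.169 J.

-0.169 J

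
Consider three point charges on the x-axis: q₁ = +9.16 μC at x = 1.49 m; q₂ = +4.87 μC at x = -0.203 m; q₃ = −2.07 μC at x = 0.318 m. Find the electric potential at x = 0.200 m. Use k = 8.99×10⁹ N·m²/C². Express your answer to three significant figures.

1.48×10⁴ V

The total potential is the scalar sum of each charge's contribution, V = Σ kqᵢ/rᵢ.
Distances from the field point to each charge: r₁ = 1.29 m, r₂ = 0.403 m, r₃ = 0.118 m.
V = k[(9.16×10⁻⁶)/(1.29) + (4.87×10⁻⁶)/(0.403) + (-2.07×10⁻⁶)/(0.118)] = 1.48×10⁴ V.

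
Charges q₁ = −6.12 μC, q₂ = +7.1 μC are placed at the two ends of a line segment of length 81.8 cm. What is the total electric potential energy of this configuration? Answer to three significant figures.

The assembly work is the sum of pairwise potential energies, U = Σ_{i<j} kqᵢqⱼ/rᵢⱼ.
The separation is r = 0.818 m.
U = (-0.478) = -0.478 J.

-0.478 J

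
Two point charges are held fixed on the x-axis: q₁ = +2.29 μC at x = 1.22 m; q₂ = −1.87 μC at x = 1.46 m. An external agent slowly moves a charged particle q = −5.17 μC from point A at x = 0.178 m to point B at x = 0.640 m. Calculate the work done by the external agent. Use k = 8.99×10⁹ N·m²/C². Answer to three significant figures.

-0.0432 J

For quasistatic motion the external work equals the change in potential energy: W_ext = qΔV = q(V_B − V_A).
At A: distances to the source charges are 1.04 m, 1.28 m; V_A = Σ kqᵢ/rᵢ = 6640 V.
At B: distances to the source charges are 0.580 m, 0.820 m; V_B = Σ kqᵢ/rᵢ = 1.50×10⁴ V.
ΔV = V_B − V_A = 8350 V.
W_ext = qΔV = (-5.17×10⁻⁶ C)(8350 V) = -0.0432 J.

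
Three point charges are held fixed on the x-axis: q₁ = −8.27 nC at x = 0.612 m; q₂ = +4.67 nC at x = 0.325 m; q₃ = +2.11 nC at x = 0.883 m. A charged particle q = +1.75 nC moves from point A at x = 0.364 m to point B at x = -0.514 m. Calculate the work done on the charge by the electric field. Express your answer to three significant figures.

The work done by the electric force is W_field = −ΔU = −q(V_B − V_A) = q(V_A − V_B).
At A: distances to the source charges are 0.248 m, 0.0390 m, 0.519 m; V_A = Σ kqᵢ/rᵢ = 813 V.
At B: distances to the source charges are 1.13 m, 0.839 m, 1.40 m; V_B = Σ kqᵢ/rᵢ = -2.41 V.
ΔV = V_B − V_A = -816 V.
W_field = −qΔV = −(1.75×10⁻⁹ C)(-816 V) = 1.43×10⁻⁶ J.

1.43×10⁻⁶ J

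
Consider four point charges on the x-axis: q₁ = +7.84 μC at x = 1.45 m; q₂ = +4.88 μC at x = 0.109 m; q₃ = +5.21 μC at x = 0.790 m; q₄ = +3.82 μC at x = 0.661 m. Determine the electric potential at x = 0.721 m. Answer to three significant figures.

1.42×10⁶ V

The total potential is the scalar sum of each charge's contribution, V = Σ kqᵢ/rᵢ.
Distances from the field point to each charge: r₁ = 0.729 m, r₂ = 0.612 m, r₃ = 0.0690 m, r₄ = 0.0600 m.
V = k[(7.84×10⁻⁶)/(0.729) + (4.88×10⁻⁶)/(0.612) + (5.21×10⁻⁶)/(0.0690) + (3.82×10⁻⁶)/(0.0600)] = 1.42×10⁶ V.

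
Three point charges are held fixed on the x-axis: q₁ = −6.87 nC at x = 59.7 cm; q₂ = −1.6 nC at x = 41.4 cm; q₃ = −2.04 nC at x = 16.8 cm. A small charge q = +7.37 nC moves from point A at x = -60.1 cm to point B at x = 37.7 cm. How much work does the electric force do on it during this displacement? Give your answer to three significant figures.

The work done by the electric force is W_field = −ΔU = −q(V_B − V_A) = q(V_A − V_B).
At A: distances to the source charges are 1.20 m, 1.01 m, 0.769 m; V_A = Σ kqᵢ/rᵢ = -89.6 V.
At B: distances to the source charges are 0.220 m, 0.0370 m, 0.209 m; V_B = Σ kqᵢ/rᵢ = -757 V.
ΔV = V_B − V_A = -668 V.
W_field = −qΔV = −(7.37×10⁻⁹ C)(-668 V) = 4.92×10⁻⁶ J.

4.92×10⁻⁶ J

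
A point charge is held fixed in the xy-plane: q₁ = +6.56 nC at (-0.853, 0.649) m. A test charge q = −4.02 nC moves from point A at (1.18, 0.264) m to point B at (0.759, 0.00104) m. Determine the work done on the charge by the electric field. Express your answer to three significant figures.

2.19×10⁻⁸ J

The work done by the electric force is W_field = −ΔU = −q(V_B − V_A) = q(V_A − V_B).
At A: distance to the source charge is 2.07 m; V_A = kq₁/r = 28.5 V.
At B: distance to the source charge is 1.74 m; V_B = kq₁/r = 33.9 V.
ΔV = V_B − V_A = 5.44 V.
W_field = −qΔV = −(-4.02×10⁻⁹ C)(5.44 V) = 2.19×10⁻⁸ J.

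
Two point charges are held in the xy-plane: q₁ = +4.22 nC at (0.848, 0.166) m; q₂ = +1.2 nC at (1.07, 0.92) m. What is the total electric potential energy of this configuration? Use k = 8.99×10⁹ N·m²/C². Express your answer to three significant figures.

The work to assemble the configuration equals its total potential energy, U = Σ kqᵢqⱼ/rᵢⱼ over all pairs.
Pair separations: r₁₂ = 0.786 m.
U = (5.79×10⁻⁸) = 5.79×10⁻⁸ J.

5.79×10⁻⁸ J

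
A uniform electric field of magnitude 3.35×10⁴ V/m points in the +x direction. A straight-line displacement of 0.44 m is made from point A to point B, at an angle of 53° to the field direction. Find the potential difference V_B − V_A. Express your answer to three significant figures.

Only the component of displacement along E changes the potential: ΔV = −E·d·cosθ.
ΔV = −(3.35×10⁴ V/m)(0.440 m)cos53° = -8870 V.

-8870 V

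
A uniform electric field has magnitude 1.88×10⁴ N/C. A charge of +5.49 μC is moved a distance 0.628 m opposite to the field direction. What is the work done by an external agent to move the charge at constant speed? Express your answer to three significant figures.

0.0648 J

The potential change for a displacement 0.628 m opposite to the field direction is ΔV = +Ed = 1.18×10⁴ V.
W_ext = qΔV = 0.0648 J.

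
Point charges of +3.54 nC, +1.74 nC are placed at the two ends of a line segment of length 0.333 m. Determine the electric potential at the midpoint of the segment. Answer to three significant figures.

285 V

The total potential is the scalar sum of each charge's contribution, V = Σ kqᵢ/rᵢ.
Each charge is 0.167 m from the midpoint.
V = k[(3.54×10⁻⁹)/(0.167) + (1.74×10⁻⁹)/(0.167)] = 285 V.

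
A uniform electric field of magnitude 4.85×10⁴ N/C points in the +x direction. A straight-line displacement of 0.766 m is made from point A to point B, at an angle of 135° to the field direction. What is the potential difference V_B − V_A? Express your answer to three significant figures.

2.63×10⁴ V

Only the component of displacement along E changes the potential: ΔV = −E·d·cosθ.
ΔV = −(4.85×10⁴ V/m)(0.766 m)cos135° = 2.63×10⁴ V.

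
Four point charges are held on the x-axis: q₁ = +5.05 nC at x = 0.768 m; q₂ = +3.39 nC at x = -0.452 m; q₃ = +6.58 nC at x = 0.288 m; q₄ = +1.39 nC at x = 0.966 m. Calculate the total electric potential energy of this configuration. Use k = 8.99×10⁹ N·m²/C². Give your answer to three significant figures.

The work to assemble the configuration equals its total potential energy, U = Σ kqᵢqⱼ/rᵢⱼ over all pairs.
Pair separations: r₁₂ = 1.22 m, r₁₃ = 0.480 m, r₁₄ = 0.198 m, r₂₃ = 0.740 m, r₂₄ = 1.42 m, r₃₄ = 0.678 m.
Summing all 6 pair terms gives U = 1.49×10⁻⁶ J.

1.49×10⁻⁶ J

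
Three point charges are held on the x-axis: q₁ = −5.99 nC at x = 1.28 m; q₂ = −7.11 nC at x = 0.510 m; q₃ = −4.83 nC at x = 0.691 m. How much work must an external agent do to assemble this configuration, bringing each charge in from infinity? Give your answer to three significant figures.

2.64×10⁻⁶ J

The work to assemble the configuration equals its total potential energy, U = Σ kqᵢqⱼ/rᵢⱼ over all pairs.
Pair separations: r₁₂ = 0.770 m, r₁₃ = 0.589 m, r₂₃ = 0.181 m.
U = (4.97×10⁻⁷) + (4.42×10⁻⁷) + (1.71×10⁻⁶) = 2.64×10⁻⁶ J.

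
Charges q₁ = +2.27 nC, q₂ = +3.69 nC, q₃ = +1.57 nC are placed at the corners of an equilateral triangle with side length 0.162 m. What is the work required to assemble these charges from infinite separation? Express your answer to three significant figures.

The assembly work is the sum of pairwise potential energies, U = Σ_{i<j} kqᵢqⱼ/rᵢⱼ.
All three pair separations equal the side length, 0.162 m.
U = (4.65×10⁻⁷) + (1.98×10⁻⁷) + (3.21×10⁻⁷) = 9.84×10⁻⁷ J.

9.84×10⁻⁷ J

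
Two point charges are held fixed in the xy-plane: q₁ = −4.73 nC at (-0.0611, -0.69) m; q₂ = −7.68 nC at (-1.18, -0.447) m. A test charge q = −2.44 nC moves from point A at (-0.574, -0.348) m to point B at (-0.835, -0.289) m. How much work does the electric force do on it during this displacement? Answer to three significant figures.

-1.20×10⁻⁷ J

The work done by the electric force is W_field = −ΔU = −q(V_B − V_A) = q(V_A − V_B).
At A: distances to the source charges are 0.616 m, 0.614 m; V_A = Σ kqᵢ/rᵢ = -181 V.
At B: distances to the source charges are 0.872 m, 0.379 m; V_B = Σ kqᵢ/rᵢ = -231 V.
ΔV = V_B − V_A = -49.3 V.
W_field = −qΔV = −(-2.44×10⁻⁹ C)(-49.3 V) = -1.20×10⁻⁷ J.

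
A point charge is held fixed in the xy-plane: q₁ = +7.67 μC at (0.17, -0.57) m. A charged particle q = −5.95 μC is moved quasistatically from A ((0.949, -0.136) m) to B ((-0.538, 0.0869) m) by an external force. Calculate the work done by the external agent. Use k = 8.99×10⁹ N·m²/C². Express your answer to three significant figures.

0.0353 J

For quasistatic motion the external work equals the change in potential energy: W_ext = qΔV = q(V_B − V_A).
At A: distance to the source charge is 0.892 m; V_A = kq₁/r = 7.73×10⁴ V.
At B: distance to the source charge is 0.966 m; V_B = kq₁/r = 7.14×10⁴ V.
ΔV = V_B − V_A = -5930 V.
W_ext = qΔV = (-5.95×10⁻⁶ C)(-5930 V) = 0.0353 J.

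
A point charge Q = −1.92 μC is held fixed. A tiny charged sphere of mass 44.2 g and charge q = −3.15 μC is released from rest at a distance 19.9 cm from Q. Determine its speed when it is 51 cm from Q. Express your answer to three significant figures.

Only the electrostatic force acts, so mechanical energy is conserved: ½mv² = U₁ − U₂ = kQq(1/r₁ − 1/r₂).
U₁ − U₂ = (8.99×10⁹ N·m²/C²)(-1.92×10⁻⁶ C)(-3.15×10⁻⁶ C)(1/0.199 − 1/0.510) = 0.167 J.
v = √(2·0.167/0.0442) = 2.75 m/s.

2.75 m/s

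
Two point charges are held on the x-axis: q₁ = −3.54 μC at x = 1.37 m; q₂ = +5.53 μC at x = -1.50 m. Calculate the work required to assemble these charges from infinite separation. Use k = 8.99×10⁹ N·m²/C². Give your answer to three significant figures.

The assembly work is the sum of pairwise potential energies, U = Σ_{i<j} kqᵢqⱼ/rᵢⱼ.
Pair separations: r₁₂ = 2.87 m.
U = (-0.0613) = -0.0613 J.

-0.0613 J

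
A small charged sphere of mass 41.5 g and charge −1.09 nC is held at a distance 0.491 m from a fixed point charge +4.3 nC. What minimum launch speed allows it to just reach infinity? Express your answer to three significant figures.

To just escape, total mechanical energy must reach zero at infinity: ½mv²_min + U = 0, so ½mv²_min = −U = |kQq|/r.
|U| = |kQq|/r = (8.99×10⁹ N·m²/C²)(4.30×10⁻⁹)(1.09×10⁻⁹)/(0.491) = 8.58×10⁻⁸ J.
v_min = √(2|U|/m) = √(2·8.58×10⁻⁸/0.0415) = 2.03×10⁻³ m/s.

2.03×10⁻³ m/s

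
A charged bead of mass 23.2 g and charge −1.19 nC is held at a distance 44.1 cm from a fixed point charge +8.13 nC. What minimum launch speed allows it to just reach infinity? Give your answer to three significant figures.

To just escape, total mechanical energy must reach zero at infinity: ½mv²_min + U = 0, so ½mv²_min = −U = |kQq|/r.
|U| = |kQq|/r = (8.99×10⁹ N·m²/C²)(8.13×10⁻⁹)(1.19×10⁻⁹)/(0.441) = 1.97×10⁻⁷ J.
v_min = √(2|U|/m) = √(2·1.97×10⁻⁷/0.0232) = 4.12×10⁻³ m/s.

4.12×10⁻³ m/s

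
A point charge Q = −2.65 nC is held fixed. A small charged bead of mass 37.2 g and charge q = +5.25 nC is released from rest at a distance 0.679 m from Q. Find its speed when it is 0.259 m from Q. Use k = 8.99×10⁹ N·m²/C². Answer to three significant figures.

4.01×10⁻³ m/s

Only the electrostatic force acts, so mechanical energy is conserved: ½mv² = U₁ − U₂ = kQq(1/r₁ − 1/r₂).
U₁ − U₂ = (8.99×10⁹ N·m²/C²)(-2.65×10⁻⁹ C)(5.25×10⁻⁹ C)(1/0.679 − 1/0.259) = 2.99×10⁻⁷ J.
v = √(2·2.99×10⁻⁷/0.0372) = 4.01×10⁻³ m/s.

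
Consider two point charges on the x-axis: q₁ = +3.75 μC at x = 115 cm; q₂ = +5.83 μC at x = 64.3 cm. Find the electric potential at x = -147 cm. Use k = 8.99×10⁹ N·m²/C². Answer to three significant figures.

3.77×10⁴ V

Electric potential is a scalar, so the contributions from each charge add algebraically: V = Σ kqᵢ/rᵢ.
Distances from the field point to each charge: r₁ = 2.62 m, r₂ = 2.11 m.
V = k[(3.75×10⁻⁶)/(2.62) + (5.83×10⁻⁶)/(2.11)] = 3.77×10⁴ V.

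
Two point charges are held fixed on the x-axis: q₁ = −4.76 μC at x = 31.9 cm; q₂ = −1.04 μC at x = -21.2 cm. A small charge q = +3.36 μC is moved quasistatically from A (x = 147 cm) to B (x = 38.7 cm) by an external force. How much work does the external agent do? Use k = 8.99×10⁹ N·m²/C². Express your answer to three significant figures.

-2.02 J

For quasistatic motion the external work equals the change in potential energy: W_ext = qΔV = q(V_B − V_A).
At A: distances to the source charges are 1.15 m, 1.68 m; V_A = Σ kqᵢ/rᵢ = -4.27×10⁴ V.
At B: distances to the source charges are 0.0680 m, 0.599 m; V_B = Σ kqᵢ/rᵢ = -6.45×10⁵ V.
ΔV = V_B − V_A = -6.02×10⁵ V.
W_ext = qΔV = (3.36×10⁻⁶ C)(-6.02×10⁵ V) = -2.02 J.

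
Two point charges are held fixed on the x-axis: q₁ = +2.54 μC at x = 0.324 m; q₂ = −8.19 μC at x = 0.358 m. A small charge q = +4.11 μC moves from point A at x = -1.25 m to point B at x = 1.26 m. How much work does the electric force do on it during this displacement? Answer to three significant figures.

The work done by the electric force is W_field = −ΔU = −q(V_B − V_A) = q(V_A − V_B).
At A: distances to the source charges are 1.57 m, 1.61 m; V_A = Σ kqᵢ/rᵢ = -3.13×10⁴ V.
At B: distances to the source charges are 0.936 m, 0.902 m; V_B = Σ kqᵢ/rᵢ = -5.72×10⁴ V.
ΔV = V_B − V_A = -2.60×10⁴ V.
W_field = −qΔV = −(4.11×10⁻⁶ C)(-2.60×10⁴ V) = 0.107 J.

0.107 J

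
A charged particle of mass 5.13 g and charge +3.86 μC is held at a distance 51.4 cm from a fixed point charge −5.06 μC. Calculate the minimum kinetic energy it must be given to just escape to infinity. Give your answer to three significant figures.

0.342 J

To just escape, total mechanical energy must reach zero at infinity: ½mv²_min + U = 0, so ½mv²_min = −U = |kQq|/r.
|U| = |kQq|/r = (8.99×10⁹ N·m²/C²)(5.06×10⁻⁶)(3.86×10⁻⁶)/(0.514) = 0.342 J.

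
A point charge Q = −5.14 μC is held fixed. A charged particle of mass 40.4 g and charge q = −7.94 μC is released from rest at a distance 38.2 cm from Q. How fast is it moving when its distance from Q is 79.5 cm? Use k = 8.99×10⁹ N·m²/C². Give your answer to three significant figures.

Only the electrostatic force acts, so mechanical energy is conserved: ½mv² = U₁ − U₂ = kQq(1/r₁ − 1/r₂).
U₁ − U₂ = (8.99×10⁹ N·m²/C²)(-5.14×10⁻⁶ C)(-7.94×10⁻⁶ C)(1/0.382 − 1/0.795) = 0.499 J.
v = √(2·0.499/0.0404) = 4.97 m/s.

4.97 m/s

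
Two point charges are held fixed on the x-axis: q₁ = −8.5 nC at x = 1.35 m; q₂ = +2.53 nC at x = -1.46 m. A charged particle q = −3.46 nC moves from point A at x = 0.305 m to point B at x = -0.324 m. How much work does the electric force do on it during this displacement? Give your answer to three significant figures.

The work done by the electric force is W_field = −ΔU = −q(V_B − V_A) = q(V_A − V_B).
At A: distances to the source charges are 1.05 m, 1.76 m; V_A = Σ kqᵢ/rᵢ = -60.2 V.
At B: distances to the source charges are 1.67 m, 1.14 m; V_B = Σ kqᵢ/rᵢ = -25.6 V.
ΔV = V_B − V_A = 34.6 V.
W_field = −qΔV = −(-3.46×10⁻⁹ C)(34.6 V) = 1.20×10⁻⁷ J.

1.20×10⁻⁷ J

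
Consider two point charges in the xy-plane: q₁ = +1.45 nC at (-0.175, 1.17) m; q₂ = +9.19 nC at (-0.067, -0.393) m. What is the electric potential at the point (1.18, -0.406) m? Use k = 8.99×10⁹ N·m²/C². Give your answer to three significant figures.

Electric potential is a scalar, so the contributions from each charge add algebraically: V = Σ kqᵢ/rᵢ.
Distances from the field point to each charge: r₁ = 2.08 m, r₂ = 1.25 m.
V = k[(1.45×10⁻⁹)/(2.08) + (9.19×10⁻⁹)/(1.25)] = 72.5 V.

72.5 V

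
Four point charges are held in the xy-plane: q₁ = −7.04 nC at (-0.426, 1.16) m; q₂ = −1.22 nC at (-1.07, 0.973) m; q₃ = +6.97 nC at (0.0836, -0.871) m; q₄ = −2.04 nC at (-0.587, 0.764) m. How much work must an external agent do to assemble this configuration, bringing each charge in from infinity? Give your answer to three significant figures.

1.42×10⁻⁷ J

The assembly work is the sum of pairwise potential energies, U = Σ_{i<j} kqᵢqⱼ/rᵢⱼ.
Pair separations: r₁₂ = 0.671 m, r₁₃ = 2.09 m, r₁₄ = 0.427 m, r₂₃ = 2.18 m, r₂₄ = 0.526 m, r₃₄ = 1.77 m.
Summing all 6 pair terms gives U = 1.42×10⁻⁷ J.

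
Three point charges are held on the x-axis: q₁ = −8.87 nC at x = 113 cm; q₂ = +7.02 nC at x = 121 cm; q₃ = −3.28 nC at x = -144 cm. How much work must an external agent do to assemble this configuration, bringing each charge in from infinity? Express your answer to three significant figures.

-6.97×10⁻⁶ J

The work to assemble the configuration equals its total potential energy, U = Σ kqᵢqⱼ/rᵢⱼ over all pairs.
Pair separations: r₁₂ = 0.0800 m, r₁₃ = 2.57 m, r₂₃ = 2.65 m.
U = (-7.00×10⁻⁶) + (1.02×10⁻⁷) + (-7.81×10⁻⁸) = -6.97×10⁻⁶ J.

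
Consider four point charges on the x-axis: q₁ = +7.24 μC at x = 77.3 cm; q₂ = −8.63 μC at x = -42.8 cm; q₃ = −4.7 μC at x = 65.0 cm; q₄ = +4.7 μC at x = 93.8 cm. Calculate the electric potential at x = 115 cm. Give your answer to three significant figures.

Electric potential is a scalar, so the contributions from each charge add algebraically: V = Σ kqᵢ/rᵢ.
Distances from the field point to each charge: r₁ = 0.377 m, r₂ = 1.58 m, r₃ = 0.500 m, r₄ = 0.212 m.
V = k[(7.24×10⁻⁶)/(0.377) + (-8.63×10⁻⁶)/(1.58) + (-4.70×10⁻⁶)/(0.500) + (4.70×10⁻⁶)/(0.212)] = 2.38×10⁵ V.

2.38×10⁵ V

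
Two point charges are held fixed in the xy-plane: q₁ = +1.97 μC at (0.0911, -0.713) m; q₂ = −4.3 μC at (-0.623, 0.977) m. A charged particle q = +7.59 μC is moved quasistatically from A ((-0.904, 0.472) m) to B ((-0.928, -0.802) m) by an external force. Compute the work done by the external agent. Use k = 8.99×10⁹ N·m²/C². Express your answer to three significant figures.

0.390 J

For quasistatic motion the external work equals the change in potential energy: W_ext = qΔV = q(V_B − V_A).
At A: distances to the source charges are 1.55 m, 0.578 m; V_A = Σ kqᵢ/rᵢ = -5.54×10⁴ V.
At B: distances to the source charges are 1.02 m, 1.80 m; V_B = Σ kqᵢ/rᵢ = -4100 V.
ΔV = V_B − V_A = 5.13×10⁴ V.
W_ext = qΔV = (7.59×10⁻⁶ C)(5.13×10⁴ V) = 0.390 J.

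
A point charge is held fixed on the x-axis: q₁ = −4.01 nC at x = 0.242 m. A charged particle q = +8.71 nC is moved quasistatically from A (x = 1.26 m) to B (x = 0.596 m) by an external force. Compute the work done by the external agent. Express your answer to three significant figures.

-5.79×10⁻⁷ J

For quasistatic motion the external work equals the change in potential energy: W_ext = qΔV = q(V_B − V_A).
At A: distance to the source charge is 1.02 m; V_A = kq₁/r = -35.4 V.
At B: distance to the source charge is 0.354 m; V_B = kq₁/r = -102 V.
ΔV = V_B − V_A = -66.4 V.
W_ext = qΔV = (8.71×10⁻⁹ C)(-66.4 V) = -5.79×10⁻⁷ J.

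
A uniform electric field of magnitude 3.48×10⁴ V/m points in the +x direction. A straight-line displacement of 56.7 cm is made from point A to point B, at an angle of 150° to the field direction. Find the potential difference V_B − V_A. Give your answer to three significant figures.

1.71×10⁴ V

Only the component of displacement along E changes the potential: ΔV = −E·d·cosθ.
ΔV = −(3.48×10⁴ V/m)(0.567 m)cos150° = 1.71×10⁴ V.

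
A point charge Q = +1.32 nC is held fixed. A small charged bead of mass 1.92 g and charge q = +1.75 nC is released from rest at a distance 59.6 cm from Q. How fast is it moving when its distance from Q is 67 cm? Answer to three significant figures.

2.00×10⁻³ m/s

Only the electrostatic force acts, so mechanical energy is conserved: ½mv² = U₁ − U₂ = kQq(1/r₁ − 1/r₂).
U₁ − U₂ = (8.99×10⁹ N·m²/C²)(1.32×10⁻⁹ C)(1.75×10⁻⁹ C)(1/0.596 − 1/0.670) = 3.85×10⁻⁹ J.
v = √(2·3.85×10⁻⁹/1.92×10⁻³) = 2.00×10⁻³ m/s.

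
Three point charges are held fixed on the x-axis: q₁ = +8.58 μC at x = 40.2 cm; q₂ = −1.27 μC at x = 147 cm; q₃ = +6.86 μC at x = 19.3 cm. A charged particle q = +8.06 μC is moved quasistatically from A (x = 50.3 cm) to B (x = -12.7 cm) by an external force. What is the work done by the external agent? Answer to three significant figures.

-4.99 J

For quasistatic motion the external work equals the change in potential energy: W_ext = qΔV = q(V_B − V_A).
At A: distances to the source charges are 0.101 m, 0.967 m, 0.310 m; V_A = Σ kqᵢ/rᵢ = 9.51×10⁵ V.
At B: distances to the source charges are 0.529 m, 1.60 m, 0.320 m; V_B = Σ kqᵢ/rᵢ = 3.31×10⁵ V.
ΔV = V_B − V_A = -6.19×10⁵ V.
W_ext = qΔV = (8.06×10⁻⁶ C)(-6.19×10⁵ V) = -4.99 J.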